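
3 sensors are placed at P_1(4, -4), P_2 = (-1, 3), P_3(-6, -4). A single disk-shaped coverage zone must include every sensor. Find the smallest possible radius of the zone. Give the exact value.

Side lengths²: P_1P_2² = 74, P_1P_3² = 100, P_2P_3² = 74.
Since P_1P_3² = 100 < 74 + 74 = 148, the triangle is acute, so the smallest enclosing circle is the circumcircle.
Circumcentre = (-1, -16/7), r² = 1369/49.
r = √(1369/49) = 37/7.

37/7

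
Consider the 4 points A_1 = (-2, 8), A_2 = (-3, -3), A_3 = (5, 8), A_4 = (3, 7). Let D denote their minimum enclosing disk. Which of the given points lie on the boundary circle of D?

The farthest pair is A_2–A_3 with squared distance 185. The circle on this segment as diameter has centre (1, 2.5) and r² = 185/4 = 46.25.
Check A_1: distance² to centre = 39.25 ≤ 46.25, so it lies inside.
All remaining points lie in this disk, and no smaller disk contains both endpoints, so this is the minimum enclosing circle.
The points at distance exactly r from the centre are A_2, A_3 — 2 points.

A_2, A_3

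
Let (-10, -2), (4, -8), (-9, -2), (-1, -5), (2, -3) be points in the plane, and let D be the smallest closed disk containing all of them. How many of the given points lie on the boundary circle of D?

By Welzl's lemma the MEC is supported by two points (diametrically opposite) or three points (on a circumcircle).
The farthest pair is (-10, -2)–(4, -8) with squared distance 232. The circle on this segment as diameter has centre (-3, -5) and r² = 232/4 = 58.
Check (-9, -2): distance² to centre = 45 ≤ 58, so it lies inside.
All remaining points lie in this disk, and no smaller disk contains both endpoints, so this is the minimum enclosing circle.
The points at distance exactly r from the centre are (-10, -2), (4, -8) — 2 points.

2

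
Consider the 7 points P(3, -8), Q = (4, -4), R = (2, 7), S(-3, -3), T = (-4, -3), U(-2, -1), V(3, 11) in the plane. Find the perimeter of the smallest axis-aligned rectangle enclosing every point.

54

Width = max x − min x = 4 − (-4) = 8.
Height = max y − min y = 11 − (-8) = 19.
Perimeter = 2(8 + 19) = 54.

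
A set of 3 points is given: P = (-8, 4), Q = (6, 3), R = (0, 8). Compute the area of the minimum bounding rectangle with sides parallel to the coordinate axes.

70

x ranges over [-8, 6], width 14.
y ranges over [3, 8], height 5.
Area = 14 × 5 = 70.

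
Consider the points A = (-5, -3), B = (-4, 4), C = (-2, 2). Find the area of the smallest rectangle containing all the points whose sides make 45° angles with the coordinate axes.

24

In coordinates u = x + y, v = x − y the rectangle is axis-aligned; the map (x,y)→(u,v) scales areas by 2.
u-values: -8, 0, 0; range = 0 − (-8) = 8.
v-values: -2, -8, -4; range = -2 − (-8) = 6.
Area = (8 × 6) / 2 = 24.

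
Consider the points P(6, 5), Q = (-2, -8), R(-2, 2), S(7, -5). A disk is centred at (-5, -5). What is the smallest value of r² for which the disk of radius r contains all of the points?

The required radius is the distance from (-5, -5) to the farthest point.
Squared distances: 221, 18, 58, 144.
Maximum is 221, attained at P.

221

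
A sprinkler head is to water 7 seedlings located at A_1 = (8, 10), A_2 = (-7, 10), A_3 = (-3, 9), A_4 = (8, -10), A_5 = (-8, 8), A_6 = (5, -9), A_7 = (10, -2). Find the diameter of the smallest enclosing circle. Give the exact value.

25

The minimum enclosing circle of a finite set is fixed by two of the points (as a diameter) or three (as a circumcircle).
The farthest pair is A_2–A_4 with squared distance 625. The circle on this segment as diameter has centre (0.5, 0) and r² = 625/4 = 156.25.
Check A_1: distance² to centre = 156.25 ≤ 156.25, so it lies inside.
All remaining points lie in this disk, and no smaller disk contains both endpoints, so this is the minimum enclosing circle.
Diameter = 2r = 2√(156.25) = 25.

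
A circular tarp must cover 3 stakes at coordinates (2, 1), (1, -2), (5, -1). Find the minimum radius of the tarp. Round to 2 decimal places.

Call the three points A, B, C in the order given.
Side lengths²: AB² = 10, AC² = 13, BC² = 17.
Since BC² = 17 < 13 + 10 = 23, the triangle is acute, so the smallest enclosing circle is the circumcircle.
Circumcentre = (63/22, -21/22), r² = 1105/242.
r = √(1105/242) ≈ 2.14.

2.14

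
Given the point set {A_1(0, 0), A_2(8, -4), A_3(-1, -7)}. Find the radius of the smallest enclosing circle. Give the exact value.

5

Side lengths²: A_1A_2² = 80, A_1A_3² = 50, A_2A_3² = 90.
Since A_2A_3² = 90 < 80 + 50 = 130, the triangle is acute, so the smallest enclosing circle is the circumcircle.
Circumcentre = (3, -4), r² = 25.
r = √25 = 5.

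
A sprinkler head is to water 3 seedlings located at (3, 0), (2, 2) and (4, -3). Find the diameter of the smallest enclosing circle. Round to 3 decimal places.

5.385

Call the three points A, B, C in the order given.
Side lengths²: AB² = 5, AC² = 10, BC² = 29.
Since BC² = 29 ≥ 10 + 5 = 15, the angle opposite BC is not acute, so the smallest enclosing circle has BC as diameter.
Centre = midpoint of BC = (3, -0.5), r² = 29/4 = 7.25.
Diameter = 2r = 2√(7.25) ≈ 5.385.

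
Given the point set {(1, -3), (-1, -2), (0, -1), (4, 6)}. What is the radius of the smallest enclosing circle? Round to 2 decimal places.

4.76

By Welzl's lemma the MEC is supported by two points (diametrically opposite) or three points (on a circumcircle).
The minimum enclosing circle is determined by three boundary points: (1, -3), (-1, -2), (4, 6).
Their circumcentre is (29/14, 23/14) with r² = 2225/98.
The farthest remaining point (0, -1) is at distance² 1105/98 ≤ 2225/98.
r = √(2225/98) ≈ 4.76.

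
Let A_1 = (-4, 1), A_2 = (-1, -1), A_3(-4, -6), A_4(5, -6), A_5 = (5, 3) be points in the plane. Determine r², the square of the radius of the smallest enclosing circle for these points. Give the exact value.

The farthest pair is A_3–A_5 with squared distance 162. The circle on this segment as diameter has centre (0.5, -1.5) and r² = 162/4 = 40.5.
Check A_1: distance² to centre = 26.5 ≤ 40.5, so it lies inside.
All remaining points lie in this disk, and no smaller disk contains both endpoints, so this is the minimum enclosing circle.

40.5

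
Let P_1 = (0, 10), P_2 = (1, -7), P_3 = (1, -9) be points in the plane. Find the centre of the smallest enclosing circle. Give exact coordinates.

Side lengths²: P_1P_2² = 290, P_1P_3² = 362, P_2P_3² = 4.
Since P_1P_3² = 362 ≥ 290 + 4 = 294, the angle opposite P_1P_3 is not acute, so the smallest enclosing circle has P_1P_3 as diameter.
Centre = midpoint of P_1P_3 = (0.5, 0.5), r² = 362/4 = 90.5.
Centre = (0.5, 0.5).

(0.5, 0.5)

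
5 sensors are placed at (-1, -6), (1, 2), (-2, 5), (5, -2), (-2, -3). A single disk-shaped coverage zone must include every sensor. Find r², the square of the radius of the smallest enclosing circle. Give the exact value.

The minimum enclosing circle of a finite set is fixed by two of the points (as a diameter) or three (as a circumcircle).
The minimum enclosing circle is determined by three boundary points: (-1, -6), (-2, 5), (5, -2).
Their circumcentre is (-0.4, -0.4) with r² = 31.72.
The farthest remaining point (-2, -3) is at distance² 9.32 ≤ 31.72.

31.72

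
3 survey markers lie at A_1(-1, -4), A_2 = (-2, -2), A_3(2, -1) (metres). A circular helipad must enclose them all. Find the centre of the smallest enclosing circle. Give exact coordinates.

Side lengths²: A_1A_2² = 5, A_1A_3² = 18, A_2A_3² = 17.
Since A_1A_3² = 18 < 17 + 5 = 22, the triangle is acute, so the smallest enclosing circle is the circumcircle.
Circumcentre = (1/6, -13/6), r² = 85/18.
Centre = (1/6, -13/6).

(1/6, -13/6)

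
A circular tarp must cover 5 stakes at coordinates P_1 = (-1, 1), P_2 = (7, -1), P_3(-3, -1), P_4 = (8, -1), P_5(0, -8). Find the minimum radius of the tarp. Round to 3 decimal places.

The minimum enclosing circle is determined by three boundary points: P_3, P_4, P_5.
Their circumcentre is (2.5, -39/14) with r² = 3277/98.
The farthest remaining point P_1 is at distance² 2605/98 ≤ 3277/98.
r = √(3277/98) ≈ 5.783.

5.783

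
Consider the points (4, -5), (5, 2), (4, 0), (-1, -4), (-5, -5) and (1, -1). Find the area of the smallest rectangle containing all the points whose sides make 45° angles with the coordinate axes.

76.5

In coordinates u = x + y, v = x − y the rectangle is axis-aligned; the map (x,y)→(u,v) scales areas by 2.
u-values: -1, 7, 4, -5, -10, 0; range = 7 − (-10) = 17.
v-values: 9, 3, 4, 3, 0, 2; range = 9 − 0 = 9.
Area = (17 × 9) / 2 = 76.5.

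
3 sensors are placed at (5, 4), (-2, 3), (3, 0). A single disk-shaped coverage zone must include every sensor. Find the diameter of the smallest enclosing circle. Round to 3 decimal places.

Call the three points A, B, C in the order given.
Side lengths²: AB² = 50, AC² = 20, BC² = 34.
Since AB² = 50 < 34 + 20 = 54, the triangle is acute, so the smallest enclosing circle is the circumcircle.
Circumcentre = (20/13, 42/13), r² = 2125/169.
Diameter = 2r = 2√(2125/169) ≈ 7.092.

7.092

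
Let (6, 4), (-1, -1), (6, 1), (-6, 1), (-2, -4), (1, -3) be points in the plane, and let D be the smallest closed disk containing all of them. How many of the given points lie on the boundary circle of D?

3

A smallest enclosing disk is always determined by at most three of the input points on its boundary.
The minimum enclosing circle is determined by three boundary points: (6, 4), (-6, 1), (-2, -4).
Their circumcentre is (1/6, 11/6) with r² = 697/18.
The farthest remaining point (6, 1) is at distance² 625/18 ≤ 697/18.
The points at distance exactly r from the centre are (6, 4), (-6, 1), (-2, -4) — 3 points.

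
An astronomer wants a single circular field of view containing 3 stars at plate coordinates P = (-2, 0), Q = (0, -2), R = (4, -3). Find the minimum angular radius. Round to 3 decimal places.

3.354

Side lengths²: PQ² = 8, PR² = 45, QR² = 17.
Since PR² = 45 ≥ 17 + 8 = 25, the angle opposite PR is not acute, so the smallest enclosing circle has PR as diameter.
Centre = midpoint of PR = (1, -1.5), r² = 45/4 = 11.25.
r = √(11.25) ≈ 3.354.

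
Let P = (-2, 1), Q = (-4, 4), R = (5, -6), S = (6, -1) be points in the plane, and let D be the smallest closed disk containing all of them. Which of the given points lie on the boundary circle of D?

Q, R

By Welzl's lemma the MEC is supported by two points (diametrically opposite) or three points (on a circumcircle).
The farthest pair is Q–R with squared distance 181. The circle on this segment as diameter has centre (0.5, -1) and r² = 181/4 = 45.25.
Check P: distance² to centre = 10.25 ≤ 45.25, so it lies inside.
All remaining points lie in this disk, and no smaller disk contains both endpoints, so this is the minimum enclosing circle.
The points at distance exactly r from the centre are Q, R — 2 points.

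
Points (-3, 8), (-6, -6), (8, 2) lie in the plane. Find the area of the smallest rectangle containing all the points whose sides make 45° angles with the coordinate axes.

187

In coordinates u = x + y, v = x − y the rectangle is axis-aligned; the map (x,y)→(u,v) scales areas by 2.
u-values: 5, -12, 10; range = 10 − (-12) = 22.
v-values: -11, 0, 6; range = 6 − (-11) = 17.
Area = (22 × 17) / 2 = 187.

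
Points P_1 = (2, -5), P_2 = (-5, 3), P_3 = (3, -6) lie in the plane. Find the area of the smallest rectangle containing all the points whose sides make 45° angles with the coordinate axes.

8.5

In coordinates u = x + y, v = x − y the rectangle is axis-aligned; the map (x,y)→(u,v) scales areas by 2.
u-values: -3, -2, -3; range = -2 − (-3) = 1.
v-values: 7, -8, 9; range = 9 − (-8) = 17.
Area = (1 × 17) / 2 = 8.5.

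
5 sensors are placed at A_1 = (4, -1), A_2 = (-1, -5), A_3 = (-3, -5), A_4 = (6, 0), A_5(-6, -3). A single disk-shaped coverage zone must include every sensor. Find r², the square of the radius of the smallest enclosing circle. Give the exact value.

38.25

A smallest enclosing disk is always determined by at most three of the input points on its boundary.
The farthest pair is A_4–A_5 with squared distance 153. The circle on this segment as diameter has centre (0, -1.5) and r² = 153/4 = 38.25.
Check A_1: distance² to centre = 16.25 ≤ 38.25, so it lies inside.
All remaining points lie in this disk, and no smaller disk contains both endpoints, so this is the minimum enclosing circle.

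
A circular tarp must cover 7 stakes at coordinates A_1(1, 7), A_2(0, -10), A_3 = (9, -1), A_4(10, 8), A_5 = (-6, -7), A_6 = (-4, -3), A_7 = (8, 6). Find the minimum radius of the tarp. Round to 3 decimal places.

10.966

The minimum enclosing circle of a finite set is fixed by two of the points (as a diameter) or three (as a circumcircle).
The farthest pair is A_4–A_5 with squared distance 481. The circle on this segment as diameter has centre (2, 0.5) and r² = 481/4 = 120.25.
Check A_1: distance² to centre = 43.25 ≤ 120.25, so it lies inside.
All remaining points lie in this disk, and no smaller disk contains both endpoints, so this is the minimum enclosing circle.
r = √(120.25) ≈ 10.966.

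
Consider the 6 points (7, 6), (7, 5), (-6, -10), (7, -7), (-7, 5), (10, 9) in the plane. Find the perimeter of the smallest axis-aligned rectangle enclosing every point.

72

Width = max x − min x = 10 − (-7) = 17.
Height = max y − min y = 9 − (-10) = 19.
Perimeter = 2(17 + 19) = 72.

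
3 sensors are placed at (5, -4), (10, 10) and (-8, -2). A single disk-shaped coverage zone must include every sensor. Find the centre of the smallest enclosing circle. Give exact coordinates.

Call the three points A, B, C in the order given.
Side lengths²: AB² = 221, AC² = 173, BC² = 468.
Since BC² = 468 ≥ 221 + 173 = 394, the angle opposite BC is not acute, so the smallest enclosing circle has BC as diameter.
Centre = midpoint of BC = (1, 4), r² = 468/4 = 117.
Centre = (1, 4).

(1, 4)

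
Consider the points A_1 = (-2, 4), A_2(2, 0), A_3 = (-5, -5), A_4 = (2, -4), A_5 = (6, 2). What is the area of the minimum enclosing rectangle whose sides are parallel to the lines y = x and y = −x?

108

In coordinates u = x + y, v = x − y the rectangle is axis-aligned; the map (x,y)→(u,v) scales areas by 2.
u-values: 2, 2, -10, -2, 8; range = 8 − (-10) = 18.
v-values: -6, 2, 0, 6, 4; range = 6 − (-6) = 12.
Area = (18 × 12) / 2 = 108.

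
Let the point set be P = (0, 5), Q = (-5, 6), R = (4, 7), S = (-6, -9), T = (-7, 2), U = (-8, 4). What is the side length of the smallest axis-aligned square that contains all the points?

The bounding box has width 12 and height 16.
An axis-aligned square enclosing the set must have side ≥ max(width, height).
So the minimum side is max(12, 16) = 16.

16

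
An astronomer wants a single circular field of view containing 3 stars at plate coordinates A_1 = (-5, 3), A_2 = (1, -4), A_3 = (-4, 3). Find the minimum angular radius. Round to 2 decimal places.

Side lengths²: A_1A_2² = 85, A_1A_3² = 1, A_2A_3² = 74.
Since A_1A_2² = 85 ≥ 74 + 1 = 75, the angle opposite A_1A_2 is not acute, so the smallest enclosing circle has A_1A_2 as diameter.
Centre = midpoint of A_1A_2 = (-2, -0.5), r² = 85/4 = 21.25.
r = √(21.25) ≈ 4.61.

4.61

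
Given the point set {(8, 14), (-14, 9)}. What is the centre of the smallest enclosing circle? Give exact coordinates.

(-3, 11.5)

The smallest circle enclosing two points has them as diameter endpoints.
Centre = midpoint = (-3, 11.5); r² = |(8, 14)−(-14, 9)|²/4 = 509/4 = 127.25.
Centre = (-3, 11.5).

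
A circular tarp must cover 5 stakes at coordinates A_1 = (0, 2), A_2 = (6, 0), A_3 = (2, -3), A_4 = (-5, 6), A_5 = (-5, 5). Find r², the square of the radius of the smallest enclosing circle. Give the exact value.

The minimum enclosing circle of a finite set is fixed by two of the points (as a diameter) or three (as a circumcircle).
The farthest pair is A_2–A_4 with squared distance 157. The circle on this segment as diameter has centre (0.5, 3) and r² = 157/4 = 39.25.
Check A_1: distance² to centre = 1.25 ≤ 39.25, so it lies inside.
All remaining points lie in this disk, and no smaller disk contains both endpoints, so this is the minimum enclosing circle.

39.25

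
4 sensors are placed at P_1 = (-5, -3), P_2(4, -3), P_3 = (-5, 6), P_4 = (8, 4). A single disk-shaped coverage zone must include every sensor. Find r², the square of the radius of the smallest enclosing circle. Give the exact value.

A smallest enclosing disk is always determined by at most three of the input points on its boundary.
The minimum enclosing circle is determined by three boundary points: P_1, P_3, P_4.
Their circumcentre is (25/26, 1.5) with r² = 18857/338.
The farthest remaining point P_2 is at distance² 9965/338 ≤ 18857/338.

18857/338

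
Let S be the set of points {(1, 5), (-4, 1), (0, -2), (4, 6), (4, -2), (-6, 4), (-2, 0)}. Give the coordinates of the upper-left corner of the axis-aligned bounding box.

(-6, 6)

x-range [-6, 4], y-range [-2, 6].
The upper-left corner is (-6, 6).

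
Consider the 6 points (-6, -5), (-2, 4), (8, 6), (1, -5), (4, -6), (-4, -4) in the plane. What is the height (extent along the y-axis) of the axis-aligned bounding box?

12

max y = 6, min y = -6, so height = 12.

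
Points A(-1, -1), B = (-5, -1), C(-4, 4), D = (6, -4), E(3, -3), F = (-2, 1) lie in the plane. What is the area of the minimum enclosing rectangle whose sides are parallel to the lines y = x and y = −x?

72

In coordinates u = x + y, v = x − y the rectangle is axis-aligned; the map (x,y)→(u,v) scales areas by 2.
u-values: -2, -6, 0, 2, 0, -1; range = 2 − (-6) = 8.
v-values: 0, -4, -8, 10, 6, -3; range = 10 − (-8) = 18.
Area = (8 × 18) / 2 = 72.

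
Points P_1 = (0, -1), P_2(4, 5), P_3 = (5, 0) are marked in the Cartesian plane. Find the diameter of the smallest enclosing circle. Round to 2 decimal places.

7.21

Side lengths²: P_1P_2² = 52, P_1P_3² = 26, P_2P_3² = 26.
Since P_1P_2² = 52 ≥ 26 + 26 = 52, the angle opposite P_1P_2 is not acute, so the smallest enclosing circle has P_1P_2 as diameter.
Centre = midpoint of P_1P_2 = (2, 2), r² = 52/4 = 13.
Diameter = 2r = 2√13 ≈ 7.21.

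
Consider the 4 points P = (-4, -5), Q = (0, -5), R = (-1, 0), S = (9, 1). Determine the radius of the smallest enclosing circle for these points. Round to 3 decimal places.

The farthest pair is P–S with squared distance 205. The circle on this segment as diameter has centre (2.5, -2) and r² = 205/4 = 51.25.
Check Q: distance² to centre = 15.25 ≤ 51.25, so it lies inside.
All remaining points lie in this disk, and no smaller disk contains both endpoints, so this is the minimum enclosing circle.
r = √(51.25) ≈ 7.159.

7.159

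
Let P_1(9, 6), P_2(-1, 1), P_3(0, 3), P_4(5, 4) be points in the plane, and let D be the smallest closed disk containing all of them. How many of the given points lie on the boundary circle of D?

2

By Welzl's lemma the MEC is supported by two points (diametrically opposite) or three points (on a circumcircle).
The farthest pair is P_1–P_2 with squared distance 125. The circle on this segment as diameter has centre (4, 3.5) and r² = 125/4 = 31.25.
Check P_3: distance² to centre = 16.25 ≤ 31.25, so it lies inside.
All remaining points lie in this disk, and no smaller disk contains both endpoints, so this is the minimum enclosing circle.
The points at distance exactly r from the centre are P_1, P_2 — 2 points.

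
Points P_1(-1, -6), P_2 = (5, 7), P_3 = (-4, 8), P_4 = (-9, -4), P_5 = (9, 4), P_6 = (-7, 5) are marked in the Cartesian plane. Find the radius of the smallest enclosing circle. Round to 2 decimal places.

9.85

By Welzl's lemma the MEC is supported by two points (diametrically opposite) or three points (on a circumcircle).
The farthest pair is P_4–P_5 with squared distance 388. The circle on this segment as diameter has centre (0, 0) and r² = 388/4 = 97.
Check P_1: distance² to centre = 37 ≤ 97, so it lies inside.
All remaining points lie in this disk, and no smaller disk contains both endpoints, so this is the minimum enclosing circle.
r = √97 ≈ 9.85.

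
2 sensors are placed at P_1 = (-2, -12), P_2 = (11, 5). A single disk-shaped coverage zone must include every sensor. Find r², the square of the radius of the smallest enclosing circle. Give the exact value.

The smallest circle enclosing two points has them as diameter endpoints.
Centre = midpoint = (4.5, -3.5); r² = |P_1P_2|²/4 = 458/4 = 114.5.

114.5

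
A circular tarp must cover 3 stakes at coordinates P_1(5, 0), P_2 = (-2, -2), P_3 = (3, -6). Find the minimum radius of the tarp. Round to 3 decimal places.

Side lengths²: P_1P_2² = 53, P_1P_3² = 40, P_2P_3² = 41.
Since P_1P_2² = 53 < 41 + 40 = 81, the triangle is acute, so the smallest enclosing circle is the circumcircle.
Circumcentre = (71/38, -87/38), r² = 10865/722.
r = √(10865/722) ≈ 3.879.

3.879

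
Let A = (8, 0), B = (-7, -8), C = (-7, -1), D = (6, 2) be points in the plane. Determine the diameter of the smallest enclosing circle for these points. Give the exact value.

A smallest enclosing disk is always determined by at most three of the input points on its boundary.
The farthest pair is A–B with squared distance 289. The circle on this segment as diameter has centre (0.5, -4) and r² = 289/4 = 72.25.
Check C: distance² to centre = 65.25 ≤ 72.25, so it lies inside.
All remaining points lie in this disk, and no smaller disk contains both endpoints, so this is the minimum enclosing circle.
Diameter = 2r = 2√(72.25) = 17.

17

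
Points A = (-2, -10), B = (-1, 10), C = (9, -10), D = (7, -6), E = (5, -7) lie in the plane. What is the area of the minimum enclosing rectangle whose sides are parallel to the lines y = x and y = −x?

315

In coordinates u = x + y, v = x − y the rectangle is axis-aligned; the map (x,y)→(u,v) scales areas by 2.
u-values: -12, 9, -1, 1, -2; range = 9 − (-12) = 21.
v-values: 8, -11, 19, 13, 12; range = 19 − (-11) = 30.
Area = (21 × 30) / 2 = 315.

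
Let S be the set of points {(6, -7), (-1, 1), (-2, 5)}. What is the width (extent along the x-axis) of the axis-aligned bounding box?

8

max x = 6, min x = -2, so width = 8.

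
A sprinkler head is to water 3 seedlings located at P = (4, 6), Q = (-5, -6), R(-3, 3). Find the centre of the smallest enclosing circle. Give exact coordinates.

(-0.5, 0)

Side lengths²: PQ² = 225, PR² = 58, QR² = 85.
Since PQ² = 225 ≥ 85 + 58 = 143, the angle opposite PQ is not acute, so the smallest enclosing circle has PQ as diameter.
Centre = midpoint of PQ = (-0.5, 0), r² = 225/4 = 56.25.
Centre = (-0.5, 0).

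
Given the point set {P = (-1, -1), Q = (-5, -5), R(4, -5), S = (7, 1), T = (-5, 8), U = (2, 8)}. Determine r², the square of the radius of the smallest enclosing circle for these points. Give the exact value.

62.5

The minimum enclosing circle of a finite set is fixed by two of the points (as a diameter) or three (as a circumcircle).
The farthest pair is R–T with squared distance 250. The circle on this segment as diameter has centre (-0.5, 1.5) and r² = 250/4 = 62.5.
Check P: distance² to centre = 6.5 ≤ 62.5, so it lies inside.
All remaining points lie in this disk, and no smaller disk contains both endpoints, so this is the minimum enclosing circle.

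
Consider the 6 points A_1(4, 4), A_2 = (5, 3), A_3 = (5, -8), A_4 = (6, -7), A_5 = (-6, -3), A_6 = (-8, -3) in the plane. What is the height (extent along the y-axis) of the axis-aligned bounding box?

max y = 4, min y = -8, so height = 12.

12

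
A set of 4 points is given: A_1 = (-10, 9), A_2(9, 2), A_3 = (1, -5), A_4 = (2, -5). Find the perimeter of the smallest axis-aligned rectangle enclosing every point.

Width = max x − min x = 9 − (-10) = 19.
Height = max y − min y = 9 − (-5) = 14.
Perimeter = 2(19 + 14) = 66.

66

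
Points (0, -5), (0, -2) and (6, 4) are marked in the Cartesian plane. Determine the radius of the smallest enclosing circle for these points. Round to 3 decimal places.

5.408

Call the three points A, B, C in the order given.
Side lengths²: AB² = 9, AC² = 117, BC² = 72.
Since AC² = 117 ≥ 72 + 9 = 81, the angle opposite AC is not acute, so the smallest enclosing circle has AC as diameter.
Centre = midpoint of AC = (3, -0.5), r² = 117/4 = 29.25.
r = √(29.25) ≈ 5.408.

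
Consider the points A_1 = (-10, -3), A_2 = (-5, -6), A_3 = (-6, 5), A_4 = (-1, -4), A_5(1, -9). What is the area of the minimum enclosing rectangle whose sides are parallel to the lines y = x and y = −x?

In coordinates u = x + y, v = x − y the rectangle is axis-aligned; the map (x,y)→(u,v) scales areas by 2.
u-values: -13, -11, -1, -5, -8; range = -1 − (-13) = 12.
v-values: -7, 1, -11, 3, 10; range = 10 − (-11) = 21.
Area = (12 × 21) / 2 = 126.

126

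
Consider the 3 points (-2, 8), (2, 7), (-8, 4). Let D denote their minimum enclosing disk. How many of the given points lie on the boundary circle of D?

2

Call the three points A, B, C in the order given.
Side lengths²: AB² = 17, AC² = 52, BC² = 109.
Since BC² = 109 ≥ 52 + 17 = 69, the angle opposite BC is not acute, so the smallest enclosing circle has BC as diameter.
Centre = midpoint of BC = (-3, 5.5), r² = 109/4 = 27.25.
The points at distance exactly r from the centre are (2, 7), (-8, 4) — 2 points.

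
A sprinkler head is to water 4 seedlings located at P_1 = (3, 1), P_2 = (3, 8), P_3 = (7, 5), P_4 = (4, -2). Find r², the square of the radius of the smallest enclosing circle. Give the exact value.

The minimum enclosing circle of a finite set is fixed by two of the points (as a diameter) or three (as a circumcircle).
The farthest pair is P_2–P_4 with squared distance 101. The circle on this segment as diameter has centre (3.5, 3) and r² = 101/4 = 25.25.
Check P_1: distance² to centre = 4.25 ≤ 25.25, so it lies inside.
All remaining points lie in this disk, and no smaller disk contains both endpoints, so this is the minimum enclosing circle.

25.25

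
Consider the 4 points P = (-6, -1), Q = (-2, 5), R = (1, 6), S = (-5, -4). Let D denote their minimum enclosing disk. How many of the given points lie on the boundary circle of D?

A smallest enclosing disk is always determined by at most three of the input points on its boundary.
The farthest pair is R–S with squared distance 136. The circle on this segment as diameter has centre (-2, 1) and r² = 136/4 = 34.
Check P: distance² to centre = 20 ≤ 34, so it lies inside.
All remaining points lie in this disk, and no smaller disk contains both endpoints, so this is the minimum enclosing circle.
The points at distance exactly r from the centre are R, S — 2 points.

2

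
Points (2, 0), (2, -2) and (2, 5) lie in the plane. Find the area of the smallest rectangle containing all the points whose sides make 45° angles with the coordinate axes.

24.5

In coordinates u = x + y, v = x − y the rectangle is axis-aligned; the map (x,y)→(u,v) scales areas by 2.
u-values: 2, 0, 7; range = 7 − 0 = 7.
v-values: 2, 4, -3; range = 4 − (-3) = 7.
Area = (7 × 7) / 2 = 24.5.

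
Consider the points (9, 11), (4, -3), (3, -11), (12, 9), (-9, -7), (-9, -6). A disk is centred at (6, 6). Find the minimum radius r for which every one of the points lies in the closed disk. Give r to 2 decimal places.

19.85

The required radius is the distance from (6, 6) to the farthest point.
Squared distances: 34, 85, 298, 45, 394, 369.
Maximum is 394, attained at (-9, -7).
r = √394 ≈ 19.85.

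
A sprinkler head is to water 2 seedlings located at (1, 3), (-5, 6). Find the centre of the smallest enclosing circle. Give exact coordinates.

(-2, 4.5)

The smallest circle enclosing two points has them as diameter endpoints.
Centre = midpoint = (-2, 4.5); r² = |(1, 3)−(-5, 6)|²/4 = 45/4 = 11.25.
Centre = (-2, 4.5).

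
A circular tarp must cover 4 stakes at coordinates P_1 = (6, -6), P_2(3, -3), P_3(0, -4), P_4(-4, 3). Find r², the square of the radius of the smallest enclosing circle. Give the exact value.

45.25

The farthest pair is P_1–P_4 with squared distance 181. The circle on this segment as diameter has centre (1, -1.5) and r² = 181/4 = 45.25.
Check P_2: distance² to centre = 6.25 ≤ 45.25, so it lies inside.
All remaining points lie in this disk, and no smaller disk contains both endpoints, so this is the minimum enclosing circle.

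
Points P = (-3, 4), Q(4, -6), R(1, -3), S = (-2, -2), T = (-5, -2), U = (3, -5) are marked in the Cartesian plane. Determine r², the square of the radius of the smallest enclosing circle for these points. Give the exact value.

37.25

A smallest enclosing disk is always determined by at most three of the input points on its boundary.
The farthest pair is P–Q with squared distance 149. The circle on this segment as diameter has centre (0.5, -1) and r² = 149/4 = 37.25.
Check R: distance² to centre = 4.25 ≤ 37.25, so it lies inside.
All remaining points lie in this disk, and no smaller disk contains both endpoints, so this is the minimum enclosing circle.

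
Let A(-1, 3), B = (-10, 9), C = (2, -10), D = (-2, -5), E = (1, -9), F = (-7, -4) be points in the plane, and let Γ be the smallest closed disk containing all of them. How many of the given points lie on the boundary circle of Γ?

A smallest enclosing disk is always determined by at most three of the input points on its boundary.
The farthest pair is B–C with squared distance 505. The circle on this segment as diameter has centre (-4, -0.5) and r² = 505/4 = 126.25.
Check A: distance² to centre = 21.25 ≤ 126.25, so it lies inside.
All remaining points lie in this disk, and no smaller disk contains both endpoints, so this is the minimum enclosing circle.
The points at distance exactly r from the centre are B, C — 2 points.

2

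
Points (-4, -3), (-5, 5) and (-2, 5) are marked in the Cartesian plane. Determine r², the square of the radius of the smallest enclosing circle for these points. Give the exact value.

17.265625

Call the three points A, B, C in the order given.
Side lengths²: AB² = 65, AC² = 68, BC² = 9.
Since AC² = 68 < 65 + 9 = 74, the triangle is acute, so the smallest enclosing circle is the circumcircle.
Circumcentre = (-3.5, 1.125), r² = 17.265625.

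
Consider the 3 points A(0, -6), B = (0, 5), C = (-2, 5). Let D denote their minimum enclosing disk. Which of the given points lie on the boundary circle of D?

Side lengths²: AB² = 121, AC² = 125, BC² = 4.
Since AC² = 125 ≥ 121 + 4 = 125, the angle opposite AC is not acute, so the smallest enclosing circle has AC as diameter.
Centre = midpoint of AC = (-1, -0.5), r² = 125/4 = 31.25.
The points at distance exactly r from the centre are A, B, C — 3 points.

A, B, C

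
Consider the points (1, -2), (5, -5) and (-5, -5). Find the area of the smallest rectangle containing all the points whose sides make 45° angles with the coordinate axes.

50

In coordinates u = x + y, v = x − y the rectangle is axis-aligned; the map (x,y)→(u,v) scales areas by 2.
u-values: -1, 0, -10; range = 0 − (-10) = 10.
v-values: 3, 10, 0; range = 10 − 0 = 10.
Area = (10 × 10) / 2 = 50.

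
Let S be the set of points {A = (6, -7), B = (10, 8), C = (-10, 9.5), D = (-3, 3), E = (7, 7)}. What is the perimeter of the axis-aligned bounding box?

Width = max x − min x = 10 − (-10) = 20.
Height = max y − min y = 9.5 − (-7) = 16.5.
Perimeter = 2(20 + 16.5) = 73.

73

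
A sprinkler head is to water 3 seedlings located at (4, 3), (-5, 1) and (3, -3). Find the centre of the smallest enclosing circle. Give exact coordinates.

Call the three points A, B, C in the order given.
Side lengths²: AB² = 85, AC² = 37, BC² = 80.
Since AB² = 85 < 80 + 37 = 117, the triangle is acute, so the smallest enclosing circle is the circumcircle.
Circumcentre = (-5/26, 8/13), r² = 15725/676.
Centre = (-5/26, 8/13).

(-5/26, 8/13)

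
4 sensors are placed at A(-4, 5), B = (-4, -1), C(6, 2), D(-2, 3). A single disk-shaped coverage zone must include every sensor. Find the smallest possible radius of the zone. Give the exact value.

By Welzl's lemma the MEC is supported by two points (diametrically opposite) or three points (on a circumcircle).
The minimum enclosing circle is determined by three boundary points: A, B, C.
Their circumcentre is (0.55, 2) with r² = 29.7025.
The farthest remaining point D is at distance² 7.5025 ≤ 29.7025.
r = √(29.7025) = 5.45.

5.45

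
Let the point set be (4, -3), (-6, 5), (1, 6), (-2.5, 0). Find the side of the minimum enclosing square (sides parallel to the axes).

10

The bounding box has width 10 and height 9.
An axis-aligned square enclosing the set must have side ≥ max(width, height).
So the minimum side is max(10, 9) = 10.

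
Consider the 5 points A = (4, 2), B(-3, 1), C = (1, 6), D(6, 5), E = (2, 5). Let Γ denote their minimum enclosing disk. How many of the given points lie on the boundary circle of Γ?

2

The farthest pair is B–D with squared distance 97. The circle on this segment as diameter has centre (1.5, 3) and r² = 97/4 = 24.25.
Check A: distance² to centre = 7.25 ≤ 24.25, so it lies inside.
All remaining points lie in this disk, and no smaller disk contains both endpoints, so this is the minimum enclosing circle.
The points at distance exactly r from the centre are B, D — 2 points.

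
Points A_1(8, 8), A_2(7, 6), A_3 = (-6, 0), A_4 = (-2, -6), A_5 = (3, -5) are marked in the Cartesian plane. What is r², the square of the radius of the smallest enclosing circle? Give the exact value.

62530/841

The minimum enclosing circle is determined by three boundary points: A_1, A_3, A_4.
Their circumcentre is (73/29, 39/29) with r² = 62530/841.
The farthest remaining point A_2 is at distance² 35125/841 ≤ 62530/841.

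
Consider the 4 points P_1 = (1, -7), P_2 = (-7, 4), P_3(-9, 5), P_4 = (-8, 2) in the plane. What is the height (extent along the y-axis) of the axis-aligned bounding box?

max y = 5, min y = -7, so height = 12.

12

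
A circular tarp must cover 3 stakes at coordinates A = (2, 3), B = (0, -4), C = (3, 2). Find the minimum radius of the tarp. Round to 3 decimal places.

Side lengths²: AB² = 53, AC² = 2, BC² = 45.
Since AB² = 53 ≥ 45 + 2 = 47, the angle opposite AB is not acute, so the smallest enclosing circle has AB as diameter.
Centre = midpoint of AB = (1, -0.5), r² = 53/4 = 13.25.
r = √(13.25) ≈ 3.640.

3.640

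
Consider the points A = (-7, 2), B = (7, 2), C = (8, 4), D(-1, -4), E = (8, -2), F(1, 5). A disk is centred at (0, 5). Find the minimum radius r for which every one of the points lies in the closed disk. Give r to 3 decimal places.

10.630

The required radius is the distance from (0, 5) to the farthest point.
Squared distances: 58, 58, 65, 82, 113, 1.
Maximum is 113, attained at E.
r = √113 ≈ 10.630.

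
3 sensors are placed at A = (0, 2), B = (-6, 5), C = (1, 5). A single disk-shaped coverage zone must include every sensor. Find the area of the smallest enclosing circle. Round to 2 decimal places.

Side lengths²: AB² = 45, AC² = 10, BC² = 49.
Since BC² = 49 < 45 + 10 = 55, the triangle is acute, so the smallest enclosing circle is the circumcircle.
Circumcentre = (-2.5, 4.5), r² = 12.5.
Area = π·r² = π·12.5 ≈ 39.27.

39.27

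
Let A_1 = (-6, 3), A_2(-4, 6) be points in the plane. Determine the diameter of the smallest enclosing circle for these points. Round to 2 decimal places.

The smallest circle enclosing two points has them as diameter endpoints.
Centre = midpoint = (-5, 4.5); r² = |A_1A_2|²/4 = 13/4 = 3.25.
Diameter = 2r = 2√(3.25) ≈ 3.61.

3.61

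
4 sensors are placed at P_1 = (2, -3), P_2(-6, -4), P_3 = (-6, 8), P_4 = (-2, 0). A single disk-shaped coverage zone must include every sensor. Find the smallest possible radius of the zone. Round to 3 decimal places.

The minimum enclosing circle is determined by three boundary points: P_1, P_2, P_3.
Their circumcentre is (-2.6875, 2) with r² = 46.97265625.
The farthest remaining point P_4 is at distance² 4.47265625 ≤ 46.97265625.
r = √(46.97265625) ≈ 6.854.

6.854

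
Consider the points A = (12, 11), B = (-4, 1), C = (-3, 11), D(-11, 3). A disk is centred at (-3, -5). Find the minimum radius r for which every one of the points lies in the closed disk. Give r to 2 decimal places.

21.93

The required radius is the distance from (-3, -5) to the farthest point.
Squared distances: 481, 37, 256, 128.
Maximum is 481, attained at A.
r = √481 ≈ 21.93.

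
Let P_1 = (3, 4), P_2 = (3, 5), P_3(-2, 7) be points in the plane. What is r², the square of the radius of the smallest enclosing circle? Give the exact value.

Side lengths²: P_1P_2² = 1, P_1P_3² = 34, P_2P_3² = 29.
Since P_1P_3² = 34 ≥ 29 + 1 = 30, the angle opposite P_1P_3 is not acute, so the smallest enclosing circle has P_1P_3 as diameter.
Centre = midpoint of P_1P_3 = (0.5, 5.5), r² = 34/4 = 8.5.

8.5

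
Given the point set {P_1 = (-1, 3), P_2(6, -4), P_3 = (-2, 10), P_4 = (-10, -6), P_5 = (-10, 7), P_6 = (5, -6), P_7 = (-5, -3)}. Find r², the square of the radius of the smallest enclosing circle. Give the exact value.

98.5

The farthest pair is P_5–P_6 with squared distance 394. The circle on this segment as diameter has centre (-2.5, 0.5) and r² = 394/4 = 98.5.
Check P_1: distance² to centre = 8.5 ≤ 98.5, so it lies inside.
All remaining points lie in this disk, and no smaller disk contains both endpoints, so this is the minimum enclosing circle.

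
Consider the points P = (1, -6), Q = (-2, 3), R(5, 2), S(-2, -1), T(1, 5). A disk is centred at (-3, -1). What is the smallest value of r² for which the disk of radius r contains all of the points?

The required radius is the distance from (-3, -1) to the farthest point.
Squared distances: 41, 17, 73, 1, 52.
Maximum is 73, attained at R.

73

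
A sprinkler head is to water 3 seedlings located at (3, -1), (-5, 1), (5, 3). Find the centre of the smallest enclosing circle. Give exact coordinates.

(0, 2)

Call the three points A, B, C in the order given.
Side lengths²: AB² = 68, AC² = 20, BC² = 104.
Since BC² = 104 ≥ 68 + 20 = 88, the angle opposite BC is not acute, so the smallest enclosing circle has BC as diameter.
Centre = midpoint of BC = (0, 2), r² = 104/4 = 26.
Centre = (0, 2).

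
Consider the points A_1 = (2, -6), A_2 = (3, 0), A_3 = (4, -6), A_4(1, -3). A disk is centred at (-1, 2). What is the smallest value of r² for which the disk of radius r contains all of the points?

89

The required radius is the distance from (-1, 2) to the farthest point.
Squared distances: 73, 20, 89, 29.
Maximum is 89, attained at A_3.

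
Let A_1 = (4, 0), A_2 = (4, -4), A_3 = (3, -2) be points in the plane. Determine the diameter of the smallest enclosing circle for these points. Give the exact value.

Side lengths²: A_1A_2² = 16, A_1A_3² = 5, A_2A_3² = 5.
Since A_1A_2² = 16 ≥ 5 + 5 = 10, the angle opposite A_1A_2 is not acute, so the smallest enclosing circle has A_1A_2 as diameter.
Centre = midpoint of A_1A_2 = (4, -2), r² = 16/4 = 4.
Diameter = 2r = 2√4 = 4.

4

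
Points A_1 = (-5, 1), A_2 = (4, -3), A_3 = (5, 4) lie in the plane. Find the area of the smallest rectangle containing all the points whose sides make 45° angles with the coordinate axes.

In coordinates u = x + y, v = x − y the rectangle is axis-aligned; the map (x,y)→(u,v) scales areas by 2.
u-values: -4, 1, 9; range = 9 − (-4) = 13.
v-values: -6, 7, 1; range = 7 − (-6) = 13.
Area = (13 × 13) / 2 = 84.5.

84.5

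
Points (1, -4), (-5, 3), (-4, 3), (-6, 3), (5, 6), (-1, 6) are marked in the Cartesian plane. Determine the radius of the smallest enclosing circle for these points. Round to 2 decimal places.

A smallest enclosing disk is always determined by at most three of the input points on its boundary.
The minimum enclosing circle is determined by three boundary points: (1, -4), (-6, 3), (5, 6).
Their circumcentre is (1/7, 15/7) with r² = 1885/49.
The farthest remaining point (-5, 3) is at distance² 1332/49 ≤ 1885/49.
r = √(1885/49) ≈ 6.20.

6.20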